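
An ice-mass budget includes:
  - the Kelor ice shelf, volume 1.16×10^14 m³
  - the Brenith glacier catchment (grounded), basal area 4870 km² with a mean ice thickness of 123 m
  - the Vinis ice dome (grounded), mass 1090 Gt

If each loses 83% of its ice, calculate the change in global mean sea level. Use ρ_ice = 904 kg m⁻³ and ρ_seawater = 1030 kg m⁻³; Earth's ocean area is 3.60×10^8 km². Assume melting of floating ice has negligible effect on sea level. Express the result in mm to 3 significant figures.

The Kelor ice shelf is floating and already displaces its own weight of water, so its melt adds essentially nothing to sea level.
Brenith: ice volume = 4870 km² × 123 m = 599.0 km³; 0.83 × 599.0 × (904/1030) = 436.4 km³ of water.
Vinis: 0.83 × 1090 Gt = 9.047×10^14 kg; dividing by ρ_w = 1030 kg m⁻³ gives 8.783×10^11 m³ of water.
Total added water ≈ 1.315×10^12 m³ over 3.60×10^14 m² → Δh = 3.65×10^-3 m = 3.65 mm.

≈ 3.65 mm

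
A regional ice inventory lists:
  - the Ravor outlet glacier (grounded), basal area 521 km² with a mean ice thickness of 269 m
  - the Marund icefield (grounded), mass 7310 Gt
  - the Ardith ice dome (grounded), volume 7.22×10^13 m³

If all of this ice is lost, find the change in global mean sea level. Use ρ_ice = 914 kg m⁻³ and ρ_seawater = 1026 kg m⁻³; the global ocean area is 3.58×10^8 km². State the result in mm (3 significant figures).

Ravor: ice volume = 521 km² × 269 m = 140.1 km³; 140.1 × (914/1026) = 124.9 km³ of water.
Marund: 7310 Gt = 7.310×10^15 kg; dividing by ρ_w = 1026 kg m⁻³ gives 7.125×10^12 m³ of water.
Ardith: 7.22×10^13 m³ × (914/1026) = 6.432×10^13 m³ of water.
Total added water ≈ 7.157×10^13 m³ over 3.58×10^14 m² → Δh = 0.200 m = 200 mm.

≈ 200 mm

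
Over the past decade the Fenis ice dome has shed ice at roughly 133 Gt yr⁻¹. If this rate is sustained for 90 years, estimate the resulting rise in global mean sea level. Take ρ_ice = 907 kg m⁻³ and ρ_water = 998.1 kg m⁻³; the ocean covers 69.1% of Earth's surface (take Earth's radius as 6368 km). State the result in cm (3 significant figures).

≈ 3.41 cm

Total mass lost = 133 Gt/yr × 90 yr = 1.197×10^4 Gt = 1.197×10^16 kg.
ρ_w = 998.1 kg m⁻³, so water volume = 1.197×10^16 / 998.1 = 1.199×10^13 m³.
Δh = 1.199×10^13 / 3.52×10^14 = 0.0341 m = 3.41 cm.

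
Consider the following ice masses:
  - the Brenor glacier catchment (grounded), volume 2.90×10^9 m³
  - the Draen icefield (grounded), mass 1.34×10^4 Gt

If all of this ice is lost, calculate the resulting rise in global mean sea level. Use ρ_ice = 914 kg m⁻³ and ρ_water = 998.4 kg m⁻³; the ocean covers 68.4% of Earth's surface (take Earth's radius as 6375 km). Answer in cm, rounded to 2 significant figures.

≈ 3.8 cm

Brenor: 2.90×10^9 m³ × (914/998.4) = 2.655×10^9 m³ of water.
Draen: 1.34×10^4 Gt = 1.340×10^16 kg; dividing by ρ_w = 998.4 kg m⁻³ gives 1.342×10^13 m³ of water.
Total added water ≈ 1.342×10^13 m³ over 3.49×10^14 m² → Δh = 0.0384 m = 3.8 cm.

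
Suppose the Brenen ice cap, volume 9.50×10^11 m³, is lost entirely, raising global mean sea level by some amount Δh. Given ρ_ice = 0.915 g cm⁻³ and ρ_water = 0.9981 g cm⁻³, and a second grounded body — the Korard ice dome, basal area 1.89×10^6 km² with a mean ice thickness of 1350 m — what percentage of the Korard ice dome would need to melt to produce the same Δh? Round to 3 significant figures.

≈ 0.0372 %

Equal sea-level rise means equal mass of meltwater, i.e. equal mass of ice lost.
Ice mass of Brenen: 8.692×10^14 kg; ice mass of Korard: 2.335×10^18 kg.
Fraction required = 8.692×10^14 / 2.335×10^18 = 3.72×10^-4 → 0.0372 %.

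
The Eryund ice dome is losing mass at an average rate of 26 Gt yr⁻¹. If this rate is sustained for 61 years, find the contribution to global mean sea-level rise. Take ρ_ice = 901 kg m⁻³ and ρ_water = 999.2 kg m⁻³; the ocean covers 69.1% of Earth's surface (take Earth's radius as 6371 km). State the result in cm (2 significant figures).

≈ 0.45 cm

Total mass lost = 26 Gt/yr × 61 yr = 1586 Gt = 1.586×10^15 kg.
ρ_w = 999.2 kg m⁻³, so water volume = 1.586×10^15 / 999.2 = 1.587×10^12 m³.
Δh = 1.587×10^12 / 3.52×10^14 = 4.50×10^-3 m = 0.45 cm.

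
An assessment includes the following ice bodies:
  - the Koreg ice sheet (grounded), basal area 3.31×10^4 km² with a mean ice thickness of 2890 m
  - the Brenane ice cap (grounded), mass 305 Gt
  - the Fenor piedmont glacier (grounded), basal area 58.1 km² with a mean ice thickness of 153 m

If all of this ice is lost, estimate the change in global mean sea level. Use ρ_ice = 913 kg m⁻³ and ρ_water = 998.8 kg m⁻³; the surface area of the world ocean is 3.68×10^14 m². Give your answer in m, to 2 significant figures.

≈ 0.24 m

Koreg: ice volume = 3.31×10^4 km² × 2890 m = 9.566×10^4 km³; 9.566×10^4 × (913/998.8) = 8.744×10^4 km³ of water.
Brenane: 305 Gt = 3.050×10^14 kg; dividing by ρ_w = 998.8 kg m⁻³ gives 3.054×10^11 m³ of water.
Fenor: ice volume = 58.1 km² × 153 m = 8.889 km³; 8.889 × (913/998.8) = 8.126 km³ of water.
Total added water ≈ 8.776×10^13 m³ over 3.68×10^14 m² → Δh = 0.238 m.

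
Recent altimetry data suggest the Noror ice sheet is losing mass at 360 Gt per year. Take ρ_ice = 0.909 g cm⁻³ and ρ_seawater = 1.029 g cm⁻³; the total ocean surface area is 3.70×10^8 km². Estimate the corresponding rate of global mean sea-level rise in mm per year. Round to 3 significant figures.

ρ_w = 1.029 g cm⁻³ = 1029 kg m⁻³. Annual water volume added = 360 Gt / ρ_w = 3.600×10^14 kg / 1029 kg m⁻³ = 3.499×10^11 m³.
Δh per year = 3.499×10^11 / 3.70×10^14 = 9.46×10^-4 m = 0.946 mm.

≈ 0.946 mm/yr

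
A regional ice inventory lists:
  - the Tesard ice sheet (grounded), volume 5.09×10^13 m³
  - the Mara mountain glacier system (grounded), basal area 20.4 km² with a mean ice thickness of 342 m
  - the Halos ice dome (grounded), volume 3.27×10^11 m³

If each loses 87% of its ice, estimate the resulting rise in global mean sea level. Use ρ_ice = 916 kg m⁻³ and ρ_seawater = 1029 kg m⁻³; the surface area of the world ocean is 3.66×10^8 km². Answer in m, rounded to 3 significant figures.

Tesard: 0.87 × 5.09×10^13 m³ × (916/1029) = 3.942×10^13 m³ of water.
Mara: ice volume = 20.4 km² × 342 m = 6.977 km³; 0.87 × 6.977 × (916/1029) = 5.403 km³ of water.
Halos: 0.87 × 3.27×10^11 m³ × (916/1029) = 2.532×10^11 m³ of water.
Total added water ≈ 3.968×10^13 m³ over 3.66×10^14 m² → Δh = 0.108 m.

≈ 0.108 m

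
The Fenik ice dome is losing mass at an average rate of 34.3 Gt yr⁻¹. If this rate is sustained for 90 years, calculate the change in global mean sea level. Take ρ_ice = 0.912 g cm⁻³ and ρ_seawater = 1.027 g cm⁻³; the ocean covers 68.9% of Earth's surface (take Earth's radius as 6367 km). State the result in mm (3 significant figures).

≈ 8.56 mm

Total mass lost = 34.3 Gt/yr × 90 yr = 3087 Gt = 3.087×10^15 kg.
ρ_w = 1.027 g cm⁻³ = 1027 kg m⁻³, so water volume = 3.087×10^15 / 1027 = 3.006×10^12 m³.
Δh = 3.006×10^12 / 3.51×10^14 = 8.56×10^-3 m = 8.56 mm.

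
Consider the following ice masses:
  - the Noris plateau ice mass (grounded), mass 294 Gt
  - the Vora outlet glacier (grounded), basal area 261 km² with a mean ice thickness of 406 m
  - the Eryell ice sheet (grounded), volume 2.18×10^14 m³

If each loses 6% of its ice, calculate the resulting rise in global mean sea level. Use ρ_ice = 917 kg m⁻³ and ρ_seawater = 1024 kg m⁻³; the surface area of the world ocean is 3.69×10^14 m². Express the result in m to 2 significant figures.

Noris: 0.06 × 294 Gt = 1.764×10^13 kg; dividing by ρ_w = 1024 kg m⁻³ gives 1.723×10^10 m³ of water.
Vora: ice volume = 261 km² × 406 m = 106.0 km³; 0.06 × 106.0 × (917/1024) = 5.694 km³ of water.
Eryell: 0.06 × 2.18×10^14 m³ × (917/1024) = 1.171×10^13 m³ of water.
Total added water ≈ 1.174×10^13 m³ over 3.69×10^14 m² → Δh = 0.0318 m.

≈ 0.032 m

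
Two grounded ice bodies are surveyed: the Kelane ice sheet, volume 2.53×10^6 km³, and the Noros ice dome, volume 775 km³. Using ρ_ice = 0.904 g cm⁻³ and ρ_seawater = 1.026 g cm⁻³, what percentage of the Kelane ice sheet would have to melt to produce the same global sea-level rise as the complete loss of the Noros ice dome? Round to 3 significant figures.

≈ 0.0306 %

Equal sea-level rise means equal mass of meltwater, i.e. equal mass of ice lost.
Ice mass of Noros: 7.006×10^14 kg; ice mass of Kelane: 2.287×10^18 kg.
Fraction required = 7.006×10^14 / 2.287×10^18 = 3.06×10^-4 → 0.0306 %.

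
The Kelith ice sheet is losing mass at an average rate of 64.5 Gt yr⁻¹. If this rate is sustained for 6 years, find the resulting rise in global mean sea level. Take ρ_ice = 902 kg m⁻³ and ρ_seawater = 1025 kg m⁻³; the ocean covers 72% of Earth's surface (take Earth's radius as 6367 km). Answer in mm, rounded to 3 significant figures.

≈ 1.03 mm

Total mass lost = 64.5 Gt/yr × 6 yr = 387.0 Gt = 3.870×10^14 kg.
ρ_w = 1025 kg m⁻³, so water volume = 3.870×10^14 / 1025 = 3.776×10^11 m³.
Δh = 3.776×10^11 / 3.67×10^14 = 1.03×10^-3 m = 1.03 mm.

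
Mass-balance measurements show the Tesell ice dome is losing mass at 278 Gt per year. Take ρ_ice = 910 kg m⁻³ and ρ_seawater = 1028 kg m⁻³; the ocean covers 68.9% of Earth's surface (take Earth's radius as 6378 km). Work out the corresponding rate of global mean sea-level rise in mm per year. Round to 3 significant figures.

≈ 0.768 mm/yr

ρ_w = 1028 kg m⁻³. Annual water volume added = 278 Gt / ρ_w = 2.780×10^14 kg / 1028 kg m⁻³ = 2.704×10^11 m³.
Δh per year = 2.704×10^11 / 3.52×10^14 = 7.68×10^-4 m = 0.768 mm.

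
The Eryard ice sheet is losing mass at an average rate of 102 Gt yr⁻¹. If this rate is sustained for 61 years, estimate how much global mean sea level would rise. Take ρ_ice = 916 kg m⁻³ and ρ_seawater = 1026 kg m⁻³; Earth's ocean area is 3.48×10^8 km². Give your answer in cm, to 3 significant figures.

≈ 1.74 cm

Total mass lost = 102 Gt/yr × 61 yr = 6222 Gt = 6.222×10^15 kg.
ρ_w = 1026 kg m⁻³, so water volume = 6.222×10^15 / 1026 = 6.064×10^12 m³.
Δh = 6.064×10^12 / 3.48×10^14 = 0.0174 m = 1.74 cm.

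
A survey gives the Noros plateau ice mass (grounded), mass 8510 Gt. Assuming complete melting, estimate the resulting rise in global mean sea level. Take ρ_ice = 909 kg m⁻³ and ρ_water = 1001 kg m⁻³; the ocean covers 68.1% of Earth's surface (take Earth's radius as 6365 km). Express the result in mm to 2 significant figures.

≈ 25 mm

Noros: 8510 Gt = 8.510×10^15 kg; dividing by ρ_w = 1001 kg m⁻³ gives 8.501×10^12 m³ of water.
Spread over 3.47×10^14 m² of ocean, Δh = 8.501×10^12 / 3.47×10^14 = 0.0245 m = 25 mm.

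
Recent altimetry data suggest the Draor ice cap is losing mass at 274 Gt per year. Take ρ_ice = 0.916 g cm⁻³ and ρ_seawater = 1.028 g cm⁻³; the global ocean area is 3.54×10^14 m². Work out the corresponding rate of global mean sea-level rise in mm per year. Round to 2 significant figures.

ρ_w = 1.028 g cm⁻³ = 1028 kg m⁻³. Annual water volume added = 274 Gt / ρ_w = 2.740×10^14 kg / 1028 kg m⁻³ = 2.665×10^11 m³.
Δh per year = 2.665×10^11 / 3.54×10^14 = 7.53×10^-4 m = 0.75 mm.

≈ 0.75 mm/yr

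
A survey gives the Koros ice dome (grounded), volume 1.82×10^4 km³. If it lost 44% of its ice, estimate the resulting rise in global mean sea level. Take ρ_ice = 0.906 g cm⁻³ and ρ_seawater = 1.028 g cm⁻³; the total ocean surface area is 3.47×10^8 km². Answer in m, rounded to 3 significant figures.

≈ 0.0203 m

Koros: 0.44 × 1.82×10^4 km³ × (906/1028) = 7058 km³ of water.
Spread over 3.47×10^14 m² of ocean, Δh = 7.058×10^12 / 3.47×10^14 = 0.0203 m.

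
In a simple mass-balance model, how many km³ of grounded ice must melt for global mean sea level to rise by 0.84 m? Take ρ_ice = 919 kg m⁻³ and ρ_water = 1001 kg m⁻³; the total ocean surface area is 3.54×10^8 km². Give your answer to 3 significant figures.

Required water volume = Δh × A = 0.84 m × 3.54×10^14 m² = 2.974×10^14 m³ = 2.974×10^5 km³.
Ice volume = water volume × ρ_w/ρ_ice = 2.974×10^5 × 1001/919 = 3.24×10^5 km³.

≈ 3.24×10^5 km³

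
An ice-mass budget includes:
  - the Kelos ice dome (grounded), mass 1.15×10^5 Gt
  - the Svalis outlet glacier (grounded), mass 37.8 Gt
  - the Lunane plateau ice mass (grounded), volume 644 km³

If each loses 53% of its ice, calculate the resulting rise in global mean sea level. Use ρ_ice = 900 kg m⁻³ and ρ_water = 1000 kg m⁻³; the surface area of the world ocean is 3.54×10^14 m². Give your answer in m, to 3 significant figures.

Kelos: 0.53 × 1.15×10^5 Gt = 6.095×10^16 kg; dividing by ρ_w = 1000 kg m⁻³ gives 6.095×10^13 m³ of water.
Svalis: 0.53 × 37.8 Gt = 2.003×10^13 kg; dividing by ρ_w = 1000 kg m⁻³ gives 2.003×10^10 m³ of water.
Lunane: 0.53 × 644 km³ × (900/1000) = 307.2 km³ of water.
Total added water ≈ 6.128×10^13 m³ over 3.54×10^14 m² → Δh = 0.173 m.

≈ 0.173 m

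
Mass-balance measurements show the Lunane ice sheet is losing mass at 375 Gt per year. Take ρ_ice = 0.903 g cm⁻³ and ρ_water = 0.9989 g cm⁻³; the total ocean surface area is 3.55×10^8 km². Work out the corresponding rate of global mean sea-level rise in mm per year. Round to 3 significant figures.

ρ_w = 0.9989 g cm⁻³ = 998.9 kg m⁻³. Annual water volume added = 375 Gt / ρ_w = 3.750×10^14 kg / 998.9 kg m⁻³ = 3.754×10^11 m³.
Δh per year = 3.754×10^11 / 3.55×10^14 = 1.06×10^-3 m = 1.06 mm.

≈ 1.06 mm/yr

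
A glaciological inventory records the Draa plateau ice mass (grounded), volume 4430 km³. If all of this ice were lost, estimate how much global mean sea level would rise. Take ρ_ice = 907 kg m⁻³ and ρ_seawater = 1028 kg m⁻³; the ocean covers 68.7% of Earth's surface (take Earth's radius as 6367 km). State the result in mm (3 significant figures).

Draa: 4430 km³ × (907/1028) = 3909 km³ of water.
Spread over 3.50×10^14 m² of ocean, Δh = 3.909×10^12 / 3.50×10^14 = 0.0112 m = 11.2 mm.

≈ 11.2 mm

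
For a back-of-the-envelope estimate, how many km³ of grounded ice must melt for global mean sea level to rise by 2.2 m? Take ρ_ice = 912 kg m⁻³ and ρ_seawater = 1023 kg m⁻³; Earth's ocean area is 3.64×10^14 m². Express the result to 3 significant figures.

Required water volume = Δh × A = 2.2 m × 3.64×10^14 m² = 8.008×10^14 m³ = 8.008×10^5 km³.
Ice volume = water volume × ρ_w/ρ_ice = 8.008×10^5 × 1023/912 = 8.98×10^5 km³.

≈ 8.98×10^5 km³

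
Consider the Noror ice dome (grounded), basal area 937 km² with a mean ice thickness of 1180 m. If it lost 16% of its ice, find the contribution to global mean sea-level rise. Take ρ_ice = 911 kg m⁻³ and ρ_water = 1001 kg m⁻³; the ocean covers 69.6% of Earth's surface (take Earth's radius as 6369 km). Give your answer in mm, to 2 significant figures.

Noror: ice volume = 937 km² × 1180 m = 1106 km³; 0.16 × 1106 × (911/1001) = 161.0 km³ of water.
Spread over 3.55×10^14 m² of ocean, Δh = 1.610×10^11 / 3.55×10^14 = 4.54×10^-4 m = 0.45 mm.

≈ 0.45 mm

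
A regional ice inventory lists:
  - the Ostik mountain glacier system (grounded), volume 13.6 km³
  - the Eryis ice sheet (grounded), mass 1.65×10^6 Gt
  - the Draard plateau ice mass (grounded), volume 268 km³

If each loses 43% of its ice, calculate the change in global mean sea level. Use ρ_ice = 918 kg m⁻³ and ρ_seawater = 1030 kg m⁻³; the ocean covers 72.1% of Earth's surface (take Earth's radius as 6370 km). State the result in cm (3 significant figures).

≈ 187 cm

Ostik: 0.43 × 13.6 km³ × (918/1030) = 5.212 km³ of water.
Eryis: 0.43 × 1.65×10^6 Gt = 7.095×10^17 kg; dividing by ρ_w = 1030 kg m⁻³ gives 6.888×10^14 m³ of water.
Draard: 0.43 × 268 km³ × (918/1030) = 102.7 km³ of water.
Total added water ≈ 6.889×10^14 m³ over 3.68×10^14 m² → Δh = 1.87 m = 187 cm.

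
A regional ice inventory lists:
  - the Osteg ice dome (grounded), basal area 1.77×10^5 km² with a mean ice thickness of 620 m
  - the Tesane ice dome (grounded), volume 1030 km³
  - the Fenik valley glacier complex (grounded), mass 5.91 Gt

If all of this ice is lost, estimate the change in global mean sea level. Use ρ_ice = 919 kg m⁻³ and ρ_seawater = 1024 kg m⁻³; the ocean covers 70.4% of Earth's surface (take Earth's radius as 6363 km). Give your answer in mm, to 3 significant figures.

Osteg: ice volume = 1.77×10^5 km² × 620 m = 1.097×10^5 km³; 1.097×10^5 × (919/1024) = 9.849×10^4 km³ of water.
Tesane: 1030 km³ × (919/1024) = 924.4 km³ of water.
Fenik: 5.91 Gt = 5.910×10^12 kg; dividing by ρ_w = 1024 kg m⁻³ gives 5.771×10^9 m³ of water.
Total added water ≈ 9.942×10^13 m³ over 3.58×10^14 m² → Δh = 0.278 m = 278 mm.

≈ 278 mm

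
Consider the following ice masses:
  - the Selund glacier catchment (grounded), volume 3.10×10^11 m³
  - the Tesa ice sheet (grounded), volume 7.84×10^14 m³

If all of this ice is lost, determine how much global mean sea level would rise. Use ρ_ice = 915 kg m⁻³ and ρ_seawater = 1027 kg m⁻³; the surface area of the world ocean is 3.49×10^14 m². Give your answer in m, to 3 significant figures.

Selund: 3.10×10^11 m³ × (915/1027) = 2.762×10^11 m³ of water.
Tesa: 7.84×10^14 m³ × (915/1027) = 6.985×10^14 m³ of water.
Total added water ≈ 6.988×10^14 m³ over 3.49×10^14 m² → Δh = 2.00 m.

≈ 2.00 m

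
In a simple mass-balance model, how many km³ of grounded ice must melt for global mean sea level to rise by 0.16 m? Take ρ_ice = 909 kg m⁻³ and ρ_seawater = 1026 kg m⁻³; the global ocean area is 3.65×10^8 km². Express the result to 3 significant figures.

≈ 6.59×10^4 km³

Required water volume = Δh × A = 0.16 m × 3.65×10^14 m² = 5.840×10^13 m³ = 5.840×10^4 km³.
Ice volume = water volume × ρ_w/ρ_ice = 5.840×10^4 × 1026/909 = 6.59×10^4 km³.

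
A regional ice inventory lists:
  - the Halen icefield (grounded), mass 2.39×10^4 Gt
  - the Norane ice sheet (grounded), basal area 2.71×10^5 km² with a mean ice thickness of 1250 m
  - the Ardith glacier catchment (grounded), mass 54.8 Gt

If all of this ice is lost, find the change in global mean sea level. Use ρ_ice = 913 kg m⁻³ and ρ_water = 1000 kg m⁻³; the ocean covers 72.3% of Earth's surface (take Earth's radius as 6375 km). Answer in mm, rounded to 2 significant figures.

≈ 900 mm

Halen: 2.39×10^4 Gt = 2.390×10^16 kg; dividing by ρ_w = 1000 kg m⁻³ gives 2.390×10^13 m³ of water.
Norane: ice volume = 2.71×10^5 km² × 1250 m = 3.388×10^5 km³; 3.388×10^5 × (913/1000) = 3.093×10^5 km³ of water.
Ardith: 54.8 Gt = 5.480×10^13 kg; dividing by ρ_w = 1000 kg m⁻³ gives 5.480×10^10 m³ of water.
Total added water ≈ 3.332×10^14 m³ over 3.69×10^14 m² → Δh = 0.902 m = 900 mm.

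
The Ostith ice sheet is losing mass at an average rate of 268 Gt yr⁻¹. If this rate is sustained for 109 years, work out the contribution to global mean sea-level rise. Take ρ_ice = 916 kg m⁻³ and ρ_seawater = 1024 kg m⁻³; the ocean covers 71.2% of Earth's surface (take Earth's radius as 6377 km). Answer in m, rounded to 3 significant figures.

≈ 0.0784 m

Total mass lost = 268 Gt/yr × 109 yr = 2.921×10^4 Gt = 2.921×10^16 kg.
ρ_w = 1024 kg m⁻³, so water volume = 2.921×10^16 / 1024 = 2.853×10^13 m³.
Δh = 2.853×10^13 / 3.64×10^14 = 0.0784 m.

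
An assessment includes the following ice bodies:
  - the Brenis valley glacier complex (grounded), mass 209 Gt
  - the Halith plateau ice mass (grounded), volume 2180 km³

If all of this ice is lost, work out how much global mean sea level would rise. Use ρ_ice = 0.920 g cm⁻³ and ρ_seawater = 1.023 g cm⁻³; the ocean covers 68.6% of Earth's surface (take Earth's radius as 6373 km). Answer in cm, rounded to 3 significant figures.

Brenis: 209 Gt = 2.090×10^14 kg; dividing by ρ_w = 1.023 g cm⁻³ = 1023 kg m⁻³ gives 2.043×10^11 m³ of water.
Halith: 2180 km³ × (920/1023) = 1961 km³ of water.
Total added water ≈ 2.165×10^12 m³ over 3.50×10^14 m² → Δh = 6.18×10^-3 m = 0.618 cm.

≈ 0.618 cm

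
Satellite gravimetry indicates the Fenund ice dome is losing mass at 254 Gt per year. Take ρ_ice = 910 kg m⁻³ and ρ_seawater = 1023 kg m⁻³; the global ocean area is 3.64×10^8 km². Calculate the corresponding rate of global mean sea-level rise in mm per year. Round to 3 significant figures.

ρ_w = 1023 kg m⁻³. Annual water volume added = 254 Gt / ρ_w = 2.540×10^14 kg / 1023 kg m⁻³ = 2.483×10^11 m³.
Δh per year = 2.483×10^11 / 3.64×10^14 = 6.82×10^-4 m = 0.682 mm.

≈ 0.682 mm/yr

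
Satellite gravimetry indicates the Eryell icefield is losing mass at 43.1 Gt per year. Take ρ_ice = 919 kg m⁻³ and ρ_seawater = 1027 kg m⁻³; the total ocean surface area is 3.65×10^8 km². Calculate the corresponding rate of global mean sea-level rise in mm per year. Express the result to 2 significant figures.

ρ_w = 1027 kg m⁻³. Annual water volume added = 43.1 Gt / ρ_w = 4.310×10^13 kg / 1027 kg m⁻³ = 4.197×10^10 m³.
Δh per year = 4.197×10^10 / 3.65×10^14 = 1.15×10^-4 m = 0.11 mm.

≈ 0.11 mm/yr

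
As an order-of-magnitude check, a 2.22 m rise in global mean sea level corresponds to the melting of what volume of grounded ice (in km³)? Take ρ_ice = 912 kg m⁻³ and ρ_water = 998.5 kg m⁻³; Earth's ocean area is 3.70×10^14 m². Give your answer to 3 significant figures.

≈ 8.99×10^5 km³

Required water volume = Δh × A = 2.22 m × 3.70×10^14 m² = 8.214×10^14 m³ = 8.214×10^5 km³.
Ice volume = water volume × ρ_w/ρ_ice = 8.214×10^5 × 998.5/912 = 8.99×10^5 km³.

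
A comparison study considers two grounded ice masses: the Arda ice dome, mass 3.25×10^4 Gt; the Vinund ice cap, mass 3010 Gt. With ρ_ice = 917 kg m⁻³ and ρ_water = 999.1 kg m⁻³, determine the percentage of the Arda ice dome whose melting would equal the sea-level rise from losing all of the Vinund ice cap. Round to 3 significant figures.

Equal sea-level rise means equal mass of meltwater, i.e. equal mass of ice lost.
Ice mass of Vinund: 3.010×10^15 kg; ice mass of Arda: 3.250×10^16 kg.
Fraction required = 3.010×10^15 / 3.250×10^16 = 0.0926 → 9.26 %.

≈ 9.26 %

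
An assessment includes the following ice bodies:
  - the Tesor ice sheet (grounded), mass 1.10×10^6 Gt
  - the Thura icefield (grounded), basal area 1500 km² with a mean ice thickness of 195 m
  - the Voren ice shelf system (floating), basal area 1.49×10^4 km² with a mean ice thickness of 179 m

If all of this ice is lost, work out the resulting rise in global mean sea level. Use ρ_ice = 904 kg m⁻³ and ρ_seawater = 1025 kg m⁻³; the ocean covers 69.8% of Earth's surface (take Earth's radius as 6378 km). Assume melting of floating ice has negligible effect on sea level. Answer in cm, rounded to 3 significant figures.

≈ 301 cm

Tesor: 1.10×10^6 Gt = 1.100×10^18 kg; dividing by ρ_w = 1025 kg m⁻³ gives 1.073×10^15 m³ of water.
Thura: ice volume = 1500 km² × 195 m = 292.5 km³; 292.5 × (904/1025) = 258.0 km³ of water.
The Voren ice shelf system is floating and already displaces its own weight of water, so its melt adds essentially nothing to sea level.
Total added water ≈ 1.073×10^15 m³ over 3.57×10^14 m² → Δh = 3.01 m = 301 cm.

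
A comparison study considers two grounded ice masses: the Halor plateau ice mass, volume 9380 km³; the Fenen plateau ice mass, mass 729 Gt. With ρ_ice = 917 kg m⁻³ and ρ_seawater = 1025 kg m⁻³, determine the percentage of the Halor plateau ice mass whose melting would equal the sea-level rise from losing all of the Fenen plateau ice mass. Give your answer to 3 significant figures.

≈ 8.48 %

Equal sea-level rise means equal mass of meltwater, i.e. equal mass of ice lost.
Ice mass of Fenen: 7.290×10^14 kg; ice mass of Halor: 8.601×10^15 kg.
Fraction required = 7.290×10^14 / 8.601×10^15 = 0.0848 → 8.48 %.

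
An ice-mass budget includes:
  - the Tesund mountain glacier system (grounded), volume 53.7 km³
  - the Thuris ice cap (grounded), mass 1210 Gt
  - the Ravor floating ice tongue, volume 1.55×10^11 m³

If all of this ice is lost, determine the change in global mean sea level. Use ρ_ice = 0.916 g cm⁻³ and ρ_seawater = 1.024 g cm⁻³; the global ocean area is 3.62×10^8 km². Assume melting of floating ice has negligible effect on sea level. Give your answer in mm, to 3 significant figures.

≈ 3.40 mm

Tesund: 53.7 km³ × (916/1024) = 48.04 km³ of water.
Thuris: 1210 Gt = 1.210×10^15 kg; dividing by ρ_w = 1.024 g cm⁻³ = 1024 kg m⁻³ gives 1.182×10^12 m³ of water.
The Ravor floating ice tongue is floating and already displaces its own weight of water, so its melt adds essentially nothing to sea level.
Total added water ≈ 1.230×10^12 m³ over 3.62×10^14 m² → Δh = 3.40×10^-3 m = 3.40 mm.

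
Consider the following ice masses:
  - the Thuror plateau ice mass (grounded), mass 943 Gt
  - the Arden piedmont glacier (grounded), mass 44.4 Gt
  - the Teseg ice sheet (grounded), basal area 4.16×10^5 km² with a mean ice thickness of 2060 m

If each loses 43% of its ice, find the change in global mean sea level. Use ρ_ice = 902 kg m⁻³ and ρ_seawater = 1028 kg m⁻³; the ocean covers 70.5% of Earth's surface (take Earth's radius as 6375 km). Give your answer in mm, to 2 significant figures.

≈ 900 mm

Thuror: 0.43 × 943 Gt = 4.055×10^14 kg; dividing by ρ_w = 1028 kg m⁻³ gives 3.944×10^11 m³ of water.
Arden: 0.43 × 44.4 Gt = 1.909×10^13 kg; dividing by ρ_w = 1028 kg m⁻³ gives 1.857×10^10 m³ of water.
Teseg: ice volume = 4.16×10^5 km² × 2060 m = 8.570×10^5 km³; 0.43 × 8.570×10^5 × (902/1028) = 3.233×10^5 km³ of water.
Total added water ≈ 3.237×10^14 m³ over 3.60×10^14 m² → Δh = 0.899 m = 900 mm.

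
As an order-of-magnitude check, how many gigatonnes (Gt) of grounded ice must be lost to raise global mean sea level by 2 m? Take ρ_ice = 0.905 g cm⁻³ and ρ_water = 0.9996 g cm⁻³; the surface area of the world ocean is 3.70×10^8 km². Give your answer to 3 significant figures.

≈ 7.40×10^5 Gt

Required water volume = Δh × A = 2 m × 3.70×10^14 m² = 7.400×10^14 m³.
ρ_w = 0.9996 g cm⁻³ = 999.6 kg m⁻³, so the mass of water = 7.400×10^14 m³ × 999.6 kg m⁻³ = 7.397×10^17 kg = 7.40×10^5 Gt (and the same mass of ice, by conservation).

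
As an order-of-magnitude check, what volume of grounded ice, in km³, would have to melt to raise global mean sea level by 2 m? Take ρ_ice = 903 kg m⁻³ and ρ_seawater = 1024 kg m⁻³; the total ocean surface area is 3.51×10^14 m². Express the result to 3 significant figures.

≈ 7.96×10^5 km³

Required water volume = Δh × A = 2 m × 3.51×10^14 m² = 7.020×10^14 m³ = 7.020×10^5 km³.
Ice volume = water volume × ρ_w/ρ_ice = 7.020×10^5 × 1024/903 = 7.96×10^5 km³.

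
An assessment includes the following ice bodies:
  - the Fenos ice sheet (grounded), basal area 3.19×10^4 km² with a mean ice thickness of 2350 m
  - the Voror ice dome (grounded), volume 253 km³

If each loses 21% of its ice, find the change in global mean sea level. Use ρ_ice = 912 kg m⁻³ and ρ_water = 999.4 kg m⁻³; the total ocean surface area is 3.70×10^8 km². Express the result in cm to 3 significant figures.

Fenos: ice volume = 3.19×10^4 km² × 2350 m = 7.496×10^4 km³; 0.21 × 7.496×10^4 × (912/999.4) = 1.437×10^4 km³ of water.
Voror: 0.21 × 253 km³ × (912/999.4) = 48.48 km³ of water.
Total added water ≈ 1.441×10^13 m³ over 3.70×10^14 m² → Δh = 0.0390 m = 3.90 cm.

≈ 3.90 cm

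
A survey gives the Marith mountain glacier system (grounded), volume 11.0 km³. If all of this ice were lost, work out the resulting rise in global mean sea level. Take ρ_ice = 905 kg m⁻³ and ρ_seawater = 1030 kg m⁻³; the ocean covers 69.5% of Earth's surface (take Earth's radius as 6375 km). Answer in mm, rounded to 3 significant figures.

≈ 0.0272 mm

Marith: 11.0 km³ × (905/1030) = 9.665 km³ of water.
Spread over 3.55×10^14 m² of ocean, Δh = 9.665×10^9 / 3.55×10^14 = 2.72×10^-5 m = 0.0272 mm.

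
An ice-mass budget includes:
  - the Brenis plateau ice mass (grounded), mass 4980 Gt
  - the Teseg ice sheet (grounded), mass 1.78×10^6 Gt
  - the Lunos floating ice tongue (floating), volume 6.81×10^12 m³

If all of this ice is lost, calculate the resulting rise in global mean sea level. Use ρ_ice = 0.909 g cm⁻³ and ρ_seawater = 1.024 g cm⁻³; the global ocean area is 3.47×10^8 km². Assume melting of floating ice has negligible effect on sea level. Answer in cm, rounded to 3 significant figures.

≈ 502 cm

Brenis: 4980 Gt = 4.980×10^15 kg; dividing by ρ_w = 1.024 g cm⁻³ = 1024 kg m⁻³ gives 4.863×10^12 m³ of water.
Teseg: 1.78×10^6 Gt = 1.780×10^18 kg; dividing by ρ_w = 1024 kg m⁻³ gives 1.738×10^15 m³ of water.
The Lunos floating ice tongue is floating and already displaces its own weight of water, so its melt adds essentially nothing to sea level.
Total added water ≈ 1.743×10^15 m³ over 3.47×10^14 m² → Δh = 5.02 m = 502 cm.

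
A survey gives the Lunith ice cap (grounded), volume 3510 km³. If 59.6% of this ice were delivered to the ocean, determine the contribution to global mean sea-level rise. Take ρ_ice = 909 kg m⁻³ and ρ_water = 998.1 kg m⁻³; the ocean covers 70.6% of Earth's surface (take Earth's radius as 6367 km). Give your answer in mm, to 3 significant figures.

Lunith: 0.596 × 3510 km³ × (909/998.1) = 1905 km³ of water.
Spread over 3.60×10^14 m² of ocean, Δh = 1.905×10^12 / 3.60×10^14 = 5.30×10^-3 m = 5.30 mm.

≈ 5.30 mm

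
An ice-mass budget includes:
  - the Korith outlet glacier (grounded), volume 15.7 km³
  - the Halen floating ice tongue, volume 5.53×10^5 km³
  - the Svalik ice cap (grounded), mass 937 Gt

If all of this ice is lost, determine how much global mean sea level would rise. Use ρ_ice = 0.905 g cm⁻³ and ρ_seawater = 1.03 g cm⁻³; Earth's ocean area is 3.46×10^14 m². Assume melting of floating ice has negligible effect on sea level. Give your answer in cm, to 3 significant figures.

Korith: 15.7 km³ × (905/1030) = 13.79 km³ of water.
The Halen floating ice tongue is floating and already displaces its own weight of water, so its melt adds essentially nothing to sea level.
Svalik: 937 Gt = 9.370×10^14 kg; dividing by ρ_w = 1.03 g cm⁻³ = 1030 kg m⁻³ gives 9.097×10^11 m³ of water.
Total added water ≈ 9.235×10^11 m³ over 3.46×10^14 m² → Δh = 2.67×10^-3 m = 0.267 cm.

≈ 0.267 cm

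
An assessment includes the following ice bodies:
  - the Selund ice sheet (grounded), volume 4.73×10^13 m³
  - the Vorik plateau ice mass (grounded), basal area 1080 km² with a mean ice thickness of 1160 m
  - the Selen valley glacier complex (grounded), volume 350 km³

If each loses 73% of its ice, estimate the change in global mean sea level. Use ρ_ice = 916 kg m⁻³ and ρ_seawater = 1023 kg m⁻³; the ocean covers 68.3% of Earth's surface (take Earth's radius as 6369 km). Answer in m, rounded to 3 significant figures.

≈ 0.0918 m

Selund: 0.73 × 4.73×10^13 m³ × (916/1023) = 3.092×10^13 m³ of water.
Vorik: ice volume = 1080 km² × 1160 m = 1253 km³; 0.73 × 1253 × (916/1023) = 818.9 km³ of water.
Selen: 0.73 × 350 km³ × (916/1023) = 228.8 km³ of water.
Total added water ≈ 3.197×10^13 m³ over 3.48×10^14 m² → Δh = 0.0918 m.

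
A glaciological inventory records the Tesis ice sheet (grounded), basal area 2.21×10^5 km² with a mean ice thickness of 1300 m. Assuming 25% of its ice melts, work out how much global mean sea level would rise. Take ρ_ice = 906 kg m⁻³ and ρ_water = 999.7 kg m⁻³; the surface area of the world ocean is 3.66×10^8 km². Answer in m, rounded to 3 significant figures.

Tesis: ice volume = 2.21×10^5 km² × 1300 m = 2.873×10^5 km³; 0.25 × 2.873×10^5 × (906/999.7) = 6.509×10^4 km³ of water.
Spread over 3.66×10^14 m² of ocean, Δh = 6.509×10^13 / 3.66×10^14 = 0.178 m.

≈ 0.178 m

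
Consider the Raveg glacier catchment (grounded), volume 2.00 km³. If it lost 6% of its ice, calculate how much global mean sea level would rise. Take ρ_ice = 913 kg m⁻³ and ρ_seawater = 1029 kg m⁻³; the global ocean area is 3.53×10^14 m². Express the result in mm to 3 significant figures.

Raveg: 0.06 × 2.00 km³ × (913/1029) = 0.1065 km³ of water.
Spread over 3.53×10^14 m² of ocean, Δh = 1.065×10^8 / 3.53×10^14 = 3.02×10^-7 m = 3.02×10^-4 mm.

≈ 3.02×10^-4 mm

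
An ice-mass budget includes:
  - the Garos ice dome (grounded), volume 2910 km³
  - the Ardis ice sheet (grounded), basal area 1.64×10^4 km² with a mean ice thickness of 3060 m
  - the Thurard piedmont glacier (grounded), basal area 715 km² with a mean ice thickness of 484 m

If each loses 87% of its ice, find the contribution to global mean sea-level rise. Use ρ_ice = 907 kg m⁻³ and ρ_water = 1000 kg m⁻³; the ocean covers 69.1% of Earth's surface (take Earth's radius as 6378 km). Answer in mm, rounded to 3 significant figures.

Garos: 0.87 × 2910 km³ × (907/1000) = 2296 km³ of water.
Ardis: ice volume = 1.64×10^4 km² × 3060 m = 5.018×10^4 km³; 0.87 × 5.018×10^4 × (907/1000) = 3.960×10^4 km³ of water.
Thurard: ice volume = 715 km² × 484 m = 346.1 km³; 0.87 × 346.1 × (907/1000) = 273.1 km³ of water.
Total added water ≈ 4.217×10^13 m³ over 3.53×10^14 m² → Δh = 0.119 m = 119 mm.

≈ 119 mm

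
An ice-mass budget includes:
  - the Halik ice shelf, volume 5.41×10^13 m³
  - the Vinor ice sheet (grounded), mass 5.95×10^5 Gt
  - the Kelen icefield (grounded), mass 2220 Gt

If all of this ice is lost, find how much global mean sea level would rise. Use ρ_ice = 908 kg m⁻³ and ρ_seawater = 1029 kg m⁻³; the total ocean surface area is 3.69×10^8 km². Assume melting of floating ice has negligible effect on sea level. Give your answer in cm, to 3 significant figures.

The Halik ice shelf is floating and already displaces its own weight of water, so its melt adds essentially nothing to sea level.
Vinor: 5.95×10^5 Gt = 5.950×10^17 kg; dividing by ρ_w = 1029 kg m⁻³ gives 5.782×10^14 m³ of water.
Kelen: 2220 Gt = 2.220×10^15 kg; dividing by ρ_w = 1029 kg m⁻³ gives 2.157×10^12 m³ of water.
Total added water ≈ 5.804×10^14 m³ over 3.69×10^14 m² → Δh = 1.57 m = 157 cm.

≈ 157 cm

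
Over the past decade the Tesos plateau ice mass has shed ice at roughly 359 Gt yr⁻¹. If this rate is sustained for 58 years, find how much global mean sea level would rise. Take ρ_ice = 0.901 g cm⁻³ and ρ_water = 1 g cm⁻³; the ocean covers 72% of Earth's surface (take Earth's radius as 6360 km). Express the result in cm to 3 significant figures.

≈ 5.69 cm

Total mass lost = 359 Gt/yr × 58 yr = 2.082×10^4 Gt = 2.082×10^16 kg.
ρ_w = 1 g cm⁻³ = 1000 kg m⁻³, so water volume = 2.082×10^16 / 1000 = 2.082×10^13 m³.
Δh = 2.082×10^13 / 3.66×10^14 = 0.0569 m = 5.69 cm.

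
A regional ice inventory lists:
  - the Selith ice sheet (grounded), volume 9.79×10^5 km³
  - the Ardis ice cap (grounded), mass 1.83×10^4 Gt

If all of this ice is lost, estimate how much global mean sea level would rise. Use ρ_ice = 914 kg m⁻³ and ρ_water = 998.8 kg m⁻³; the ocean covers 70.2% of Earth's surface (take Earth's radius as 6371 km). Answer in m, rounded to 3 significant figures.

≈ 2.55 m

Selith: 9.79×10^5 km³ × (914/998.8) = 8.959×10^5 km³ of water.
Ardis: 1.83×10^4 Gt = 1.830×10^16 kg; dividing by ρ_w = 998.8 kg m⁻³ gives 1.832×10^13 m³ of water.
Total added water ≈ 9.142×10^14 m³ over 3.58×10^14 m² → Δh = 2.55 m.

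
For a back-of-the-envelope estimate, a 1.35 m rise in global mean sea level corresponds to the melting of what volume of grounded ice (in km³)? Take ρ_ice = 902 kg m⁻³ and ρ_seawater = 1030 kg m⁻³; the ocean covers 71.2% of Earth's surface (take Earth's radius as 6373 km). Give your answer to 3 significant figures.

≈ 5.60×10^5 km³

Required water volume = Δh × A = 1.35 m × 3.63×10^14 m² = 4.906×10^14 m³ = 4.906×10^5 km³.
Ice volume = water volume × ρ_w/ρ_ice = 4.906×10^5 × 1030/902 = 5.60×10^5 km³.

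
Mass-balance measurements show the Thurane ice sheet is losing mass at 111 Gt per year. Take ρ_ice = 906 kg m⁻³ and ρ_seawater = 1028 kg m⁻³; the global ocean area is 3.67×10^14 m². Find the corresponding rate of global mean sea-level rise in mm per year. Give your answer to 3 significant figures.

≈ 0.294 mm/yr

ρ_w = 1028 kg m⁻³. Annual water volume added = 111 Gt / ρ_w = 1.110×10^14 kg / 1028 kg m⁻³ = 1.080×10^11 m³.
Δh per year = 1.080×10^11 / 3.67×10^14 = 2.94×10^-4 m = 0.294 mm.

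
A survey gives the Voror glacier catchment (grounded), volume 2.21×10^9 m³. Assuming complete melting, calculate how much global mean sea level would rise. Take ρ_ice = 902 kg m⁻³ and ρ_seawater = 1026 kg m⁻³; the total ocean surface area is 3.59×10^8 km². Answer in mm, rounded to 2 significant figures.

Voror: 2.21×10^9 m³ × (902/1026) = 1.943×10^9 m³ of water.
Spread over 3.59×10^14 m² of ocean, Δh = 1.943×10^9 / 3.59×10^14 = 5.41×10^-6 m = 5.4×10^-3 mm.

≈ 5.4×10^-3 mm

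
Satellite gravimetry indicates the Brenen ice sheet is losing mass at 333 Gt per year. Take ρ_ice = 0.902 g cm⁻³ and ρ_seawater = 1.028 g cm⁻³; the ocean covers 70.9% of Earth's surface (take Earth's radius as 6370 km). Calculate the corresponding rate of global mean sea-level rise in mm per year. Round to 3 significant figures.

ρ_w = 1.028 g cm⁻³ = 1028 kg m⁻³. Annual water volume added = 333 Gt / ρ_w = 3.330×10^14 kg / 1028 kg m⁻³ = 3.239×10^11 m³.
Δh per year = 3.239×10^11 / 3.62×10^14 = 8.96×10^-4 m = 0.896 mm.

≈ 0.896 mm/yr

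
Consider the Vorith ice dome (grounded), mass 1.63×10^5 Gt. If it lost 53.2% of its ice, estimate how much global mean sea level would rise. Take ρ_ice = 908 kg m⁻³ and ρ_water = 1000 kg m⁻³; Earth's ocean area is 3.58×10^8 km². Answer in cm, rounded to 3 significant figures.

Vorith: 0.532 × 1.63×10^5 Gt = 8.672×10^16 kg; dividing by ρ_w = 1000 kg m⁻³ gives 8.672×10^13 m³ of water.
Spread over 3.58×10^14 m² of ocean, Δh = 8.672×10^13 / 3.58×10^14 = 0.242 m = 24.2 cm.

≈ 24.2 cm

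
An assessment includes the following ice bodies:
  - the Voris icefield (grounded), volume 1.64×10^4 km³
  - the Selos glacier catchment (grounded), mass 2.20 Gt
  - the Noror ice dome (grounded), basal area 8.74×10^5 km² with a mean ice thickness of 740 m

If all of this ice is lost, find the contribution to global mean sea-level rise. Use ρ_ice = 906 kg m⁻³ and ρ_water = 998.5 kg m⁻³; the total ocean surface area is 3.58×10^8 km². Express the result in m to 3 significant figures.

Voris: 1.64×10^4 km³ × (906/998.5) = 1.488×10^4 km³ of water.
Selos: 2.20 Gt = 2.200×10^12 kg; dividing by ρ_w = 998.5 kg m⁻³ gives 2.203×10^9 m³ of water.
Noror: ice volume = 8.74×10^5 km² × 740 m = 6.468×10^5 km³; 6.468×10^5 × (906/998.5) = 5.868×10^5 km³ of water.
Total added water ≈ 6.017×10^14 m³ over 3.58×10^14 m² → Δh = 1.68 m.

≈ 1.68 m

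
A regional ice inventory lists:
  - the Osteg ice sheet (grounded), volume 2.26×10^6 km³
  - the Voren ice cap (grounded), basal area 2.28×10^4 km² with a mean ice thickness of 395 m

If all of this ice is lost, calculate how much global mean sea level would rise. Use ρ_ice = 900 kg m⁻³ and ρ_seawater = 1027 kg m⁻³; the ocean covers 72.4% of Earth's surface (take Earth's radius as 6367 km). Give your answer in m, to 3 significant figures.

≈ 5.39 m

Osteg: 2.26×10^6 km³ × (900/1027) = 1.981×10^6 km³ of water.
Voren: ice volume = 2.28×10^4 km² × 395 m = 9006 km³; 9006 × (900/1027) = 7892 km³ of water.
Total added water ≈ 1.988×10^15 m³ over 3.69×10^14 m² → Δh = 5.39 m.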